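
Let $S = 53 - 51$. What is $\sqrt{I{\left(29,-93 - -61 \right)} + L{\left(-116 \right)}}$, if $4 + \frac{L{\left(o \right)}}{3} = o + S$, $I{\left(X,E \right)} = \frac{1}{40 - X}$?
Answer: $\frac{i \sqrt{42823}}{11} \approx 18.812 i$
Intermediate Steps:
$S = 2$ ($S = 53 - 51 = 2$)
$L{\left(o \right)} = -6 + 3 o$ ($L{\left(o \right)} = -12 + 3 \left(o + 2\right) = -12 + 3 \left(2 + o\right) = -12 + \left(6 + 3 o\right) = -6 + 3 o$)
$\sqrt{I{\left(29,-93 - -61 \right)} + L{\left(-116 \right)}} = \sqrt{- \frac{1}{-40 + 29} + \left(-6 + 3 \left(-116\right)\right)} = \sqrt{- \frac{1}{-11} - 354} = \sqrt{\left(-1\right) \left(- \frac{1}{11}\right) - 354} = \sqrt{\frac{1}{11} - 354} = \sqrt{- \frac{3893}{11}} = \frac{i \sqrt{42823}}{11}$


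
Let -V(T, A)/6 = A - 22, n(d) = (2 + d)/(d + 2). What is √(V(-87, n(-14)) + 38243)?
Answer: √38369 ≈ 195.88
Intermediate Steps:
n(d) = 1 (n(d) = (2 + d)/(2 + d) = 1)
V(T, A) = 132 - 6*A (V(T, A) = -6*(A - 22) = -6*(-22 + A) = 132 - 6*A)
√(V(-87, n(-14)) + 38243) = √((132 - 6*1) + 38243) = √((132 - 6) + 38243) = √(126 + 38243) = √38369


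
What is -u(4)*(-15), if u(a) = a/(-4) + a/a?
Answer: 0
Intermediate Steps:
u(a) = 1 - a/4 (u(a) = a*(-¼) + 1 = -a/4 + 1 = 1 - a/4)
-u(4)*(-15) = -(1 - ¼*4)*(-15) = -(1 - 1)*(-15) = -1*0*(-15) = 0*(-15) = 0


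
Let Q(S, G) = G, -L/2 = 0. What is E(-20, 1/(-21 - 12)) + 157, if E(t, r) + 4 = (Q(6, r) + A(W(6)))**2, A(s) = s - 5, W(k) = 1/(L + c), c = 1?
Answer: 184306/1089 ≈ 169.24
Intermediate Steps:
L = 0 (L = -2*0 = 0)
W(k) = 1 (W(k) = 1/(0 + 1) = 1/1 = 1)
A(s) = -5 + s
E(t, r) = -4 + (-4 + r)**2 (E(t, r) = -4 + (r + (-5 + 1))**2 = -4 + (r - 4)**2 = -4 + (-4 + r)**2)
E(-20, 1/(-21 - 12)) + 157 = (-4 + (-4 + 1/(-21 - 12))**2) + 157 = (-4 + (-4 + 1/(-33))**2) + 157 = (-4 + (-4 - 1/33)**2) + 157 = (-4 + (-133/33)**2) + 157 = (-4 + 17689/1089) + 157 = 13333/1089 + 157 = 184306/1089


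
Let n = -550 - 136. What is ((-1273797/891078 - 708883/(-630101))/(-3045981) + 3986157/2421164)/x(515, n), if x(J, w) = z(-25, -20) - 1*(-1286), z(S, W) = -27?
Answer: 1136203849157811356360683/868863929025146703435264228 ≈ 0.0013077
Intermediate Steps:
n = -686
x(J, w) = 1259 (x(J, w) = -27 - 1*(-1286) = -27 + 1286 = 1259)
((-1273797/891078 - 708883/(-630101))/(-3045981) + 3986157/2421164)/x(515, n) = ((-1273797/891078 - 708883/(-630101))/(-3045981) + 3986157/2421164)/1259 = ((-1273797*1/891078 - 708883*(-1/630101))*(-1/3045981) + 3986157*(1/2421164))*(1/1259) = ((-424599/297026 + 708883/630101)*(-1/3045981) + 3986157/2421164)*(1/1259) = (-56983572541/187156379626*(-1/3045981) + 3986157/2421164)*(1/1259) = (56983572541/570074776369583106 + 3986157/2421164)*(1/1259) = (1136203849157811356360683/690122262927042655627692)*(1/1259) = 1136203849157811356360683/868863929025146703435264228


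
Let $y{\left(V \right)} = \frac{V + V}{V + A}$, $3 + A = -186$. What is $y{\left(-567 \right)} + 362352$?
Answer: $\frac{724707}{2} \approx 3.6235 \cdot 10^{5}$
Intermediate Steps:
$A = -189$ ($A = -3 - 186 = -189$)
$y{\left(V \right)} = \frac{2 V}{-189 + V}$ ($y{\left(V \right)} = \frac{V + V}{V - 189} = \frac{2 V}{-189 + V}$)
$y{\left(-567 \right)} + 362352 = 2 \left(-567\right) \frac{1}{-189 - 567} + 362352 = 2 \left(-567\right) \frac{1}{-756} + 362352 = 2 \left(-567\right) \left(- \frac{1}{756}\right) + 362352 = \frac{3}{2} + 362352 = \frac{724707}{2}$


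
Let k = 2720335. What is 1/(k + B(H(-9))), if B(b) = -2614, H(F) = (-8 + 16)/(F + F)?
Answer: 1/2717721 ≈ 3.6796e-7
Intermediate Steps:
H(F) = 4/F (H(F) = 8/((2*F)) = 8*(1/(2*F)) = 4/F)
1/(k + B(H(-9))) = 1/(2720335 - 2614) = 1/2717721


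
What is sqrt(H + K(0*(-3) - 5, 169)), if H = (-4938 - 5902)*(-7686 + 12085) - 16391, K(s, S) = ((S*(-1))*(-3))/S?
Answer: 18*I*sqrt(147227) ≈ 6906.6*I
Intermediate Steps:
K(s, S) = 3 (K(s, S) = (-S*(-3))/S = (3*S)/S = 3)
H = -47701551 (H = -10840*4399 - 16391 = -47685160 - 16391 = -47701551)
sqrt(H + K(0*(-3) - 5, 169)) = sqrt(-47701551 + 3) = sqrt(-47701548) = 18*I*sqrt(147227)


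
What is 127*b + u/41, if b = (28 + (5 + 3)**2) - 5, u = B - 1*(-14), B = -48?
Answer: 452975/41 ≈ 11048.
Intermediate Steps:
u = -34 (u = -48 - 1*(-14) = -48 + 14 = -34)
b = 87 (b = (28 + 8**2) - 5 = (28 + 64) - 5 = 92 - 5 = 87)
127*b + u/41 = 127*87 - 34/41 = 11049 - 34*1/41 = 11049 - 34/41 = 452975/41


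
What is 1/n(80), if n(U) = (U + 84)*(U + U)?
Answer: 1/26240 ≈ 3.8110e-5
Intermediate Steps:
n(U) = 2*U*(84 + U) (n(U) = (84 + U)*(2*U) = 2*U*(84 + U))
1/n(80) = 1/(2*80*(84 + 80)) = 1/(2*80*164) = 1/26240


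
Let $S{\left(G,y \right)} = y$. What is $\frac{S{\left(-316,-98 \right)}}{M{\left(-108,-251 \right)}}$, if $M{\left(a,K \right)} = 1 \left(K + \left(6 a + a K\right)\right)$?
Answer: $- \frac{98}{26209} \approx -0.0037392$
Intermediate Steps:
$M{\left(a,K \right)} = K + 6 a + K a$ ($M{\left(a,K \right)} = 1 \left(K + \left(6 a + K a\right)\right) = 1 \left(K + 6 a + K a\right) = K + 6 a + K a$)
$\frac{S{\left(-316,-98 \right)}}{M{\left(-108,-251 \right)}} = - \frac{98}{-251 + 6 \left(-108\right) - -27108} = - \frac{98}{-251 - 648 + 27108} = - \frac{98}{26209}$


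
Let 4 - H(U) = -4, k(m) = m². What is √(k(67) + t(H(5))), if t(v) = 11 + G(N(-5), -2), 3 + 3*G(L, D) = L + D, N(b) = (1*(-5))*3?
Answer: 2*√10110/3 ≈ 67.032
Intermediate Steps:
H(U) = 8 (H(U) = 4 - 1*(-4) = 4 + 4 = 8)
N(b) = -15 (N(b) = -5*3 = -15)
G(L, D) = -1 + D/3 + L/3 (G(L, D) = -1 + (L + D)/3 = -1 + (D + L)/3 = -1 + (D/3 + L/3) = -1 + D/3 + L/3)
t(v) = 13/3 (t(v) = 11 + (-1 + (⅓)*(-2) + (⅓)*(-15)) = 11 + (-1 - ⅔ - 5) = 11 - 20/3 = 13/3)
√(k(67) + t(H(5))) = √(67² + 13/3) = √(4489 + 13/3) = √(13480/3) = 2*√10110/3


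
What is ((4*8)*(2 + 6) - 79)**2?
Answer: 31329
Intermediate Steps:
((4*8)*(2 + 6) - 79)**2 = (32*8 - 79)**2 = (256 - 79)**2 = 177**2 = 31329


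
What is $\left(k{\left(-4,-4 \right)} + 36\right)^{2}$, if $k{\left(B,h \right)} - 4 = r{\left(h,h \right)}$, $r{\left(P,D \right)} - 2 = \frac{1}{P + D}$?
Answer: $\frac{112225}{64} \approx 1753.5$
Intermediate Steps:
$r{\left(P,D \right)} = 2 + \frac{1}{D + P}$ ($r{\left(P,D \right)} = 2 + \frac{1}{P + D} = 2 + \frac{1}{D + P}$)
$k{\left(B,h \right)} = 4 + \frac{1 + 4 h}{2 h}$ ($k{\left(B,h \right)} = 4 + \frac{1 + 2 h + 2 h}{h + h} = 4 + \frac{1 + 4 h}{2 h}$)
$\left(k{\left(-4,-4 \right)} + 36\right)^{2} = \left(\left(6 + \frac{1}{2 \left(-4\right)}\right) + 36\right)^{2} = \left(\left(6 + \frac{1}{2} \left(- \frac{1}{4}\right)\right) + 36\right)^{2} = \left(\left(6 - \frac{1}{8}\right) + 36\right)^{2} = \left(\frac{47}{8} + 36\right)^{2} = \left(\frac{335}{8}\right)^{2} = \frac{112225}{64}$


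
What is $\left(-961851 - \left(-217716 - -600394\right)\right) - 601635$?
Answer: $-1946164$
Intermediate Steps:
$\left(-961851 - \left(-217716 - -600394\right)\right) - 601635 = \left(-961851 - \left(-217716 + 600394\right)\right) - 601635 = \left(-961851 - 382678\right) - 601635 = -1344529 - 601635 = -1946164$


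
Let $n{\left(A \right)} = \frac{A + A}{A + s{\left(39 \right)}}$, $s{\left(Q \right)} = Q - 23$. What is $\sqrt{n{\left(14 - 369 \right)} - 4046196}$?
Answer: $\frac{i \sqrt{464992649826}}{339} \approx 2011.5 i$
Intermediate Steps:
$s{\left(Q \right)} = -23 + Q$ ($s{\left(Q \right)} = Q - 23 = -23 + Q$)
$n{\left(A \right)} = \frac{2 A}{16 + A}$ ($n{\left(A \right)} = \frac{A + A}{A + \left(-23 + 39\right)} = \frac{2 A}{A + 16} = \frac{2 A}{16 + A}$)
$\sqrt{n{\left(14 - 369 \right)} - 4046196} = \sqrt{\frac{2 \left(14 - 369\right)}{16 + \left(14 - 369\right)} - 4046196} = \sqrt{2 \left(-355\right) \frac{1}{16 - 355} - 4046196} = \sqrt{2 \left(-355\right) \frac{1}{-339} - 4046196} = \sqrt{2 \left(-355\right) \left(- \frac{1}{339}\right) - 4046196} = \sqrt{\frac{710}{339} - 4046196} = \sqrt{- \frac{1371659734}{339}} = \frac{i \sqrt{464992649826}}{339}$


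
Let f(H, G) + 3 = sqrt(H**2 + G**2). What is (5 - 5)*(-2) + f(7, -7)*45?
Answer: -135 + 315*sqrt(2) ≈ 310.48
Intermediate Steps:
f(H, G) = -3 + sqrt(G**2 + H**2) (f(H, G) = -3 + sqrt(H**2 + G**2) = -3 + sqrt(G**2 + H**2))
(5 - 5)*(-2) + f(7, -7)*45 = (5 - 5)*(-2) + (-3 + sqrt((-7)**2 + 7**2))*45 = 0*(-2) + (-3 + sqrt(49 + 49))*45 = 0 + (-3 + sqrt(98))*45 = 0 + (-3 + 7*sqrt(2))*45 = 0 + (-135 + 315*sqrt(2)) = -135 + 315*sqrt(2)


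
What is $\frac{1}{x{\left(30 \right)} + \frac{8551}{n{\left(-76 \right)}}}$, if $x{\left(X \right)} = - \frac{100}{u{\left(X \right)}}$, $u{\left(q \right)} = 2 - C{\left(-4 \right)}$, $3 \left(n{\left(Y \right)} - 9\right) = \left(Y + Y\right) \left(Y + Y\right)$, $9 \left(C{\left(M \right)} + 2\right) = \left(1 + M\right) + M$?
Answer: $- \frac{994633}{19714821} \approx -0.050451$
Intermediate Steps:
$C{\left(M \right)} = - \frac{17}{9} + \frac{2 M}{9}$ ($C{\left(M \right)} = -2 + \frac{\left(1 + M\right) + M}{9} = -2 + \frac{1 + 2 M}{9} = -2 + \left(\frac{1}{9} + \frac{2 M}{9}\right) = - \frac{17}{9} + \frac{2 M}{9}$)
$n{\left(Y \right)} = 9 + \frac{4 Y^{2}}{3}$ ($n{\left(Y \right)} = 9 + \frac{\left(Y + Y\right) \left(Y + Y\right)}{3} = 9 + \frac{2 Y 2 Y}{3} = 9 + \frac{4 Y^{2}}{3}$)
$u{\left(q \right)} = \frac{43}{9}$ ($u{\left(q \right)} = 2 - \left(- \frac{17}{9} + \frac{2}{9} \left(-4\right)\right) = 2 - \left(- \frac{17}{9} - \frac{8}{9}\right) = 2 - - \frac{25}{9} = 2 + \frac{25}{9} = \frac{43}{9}$)
$x{\left(X \right)} = - \frac{900}{43}$ ($x{\left(X \right)} = - \frac{100}{\frac{43}{9}} = \left(-100\right) \frac{9}{43} = - \frac{900}{43}$)
$\frac{1}{x{\left(30 \right)} + \frac{8551}{n{\left(-76 \right)}}} = \frac{1}{- \frac{900}{43} + \frac{8551}{9 + \frac{4 \left(-76\right)^{2}}{3}}} = \frac{1}{- \frac{900}{43} + \frac{8551}{9 + \frac{4}{3} \cdot 5776}} = \frac{1}{- \frac{900}{43} + \frac{8551}{9 + \frac{23104}{3}}} = \frac{1}{- \frac{900}{43} + \frac{8551}{\frac{23131}{3}}} = \frac{1}{- \frac{900}{43} + 8551 \cdot \frac{3}{23131}} = \frac{1}{- \frac{900}{43} + \frac{25653}{23131}} = \frac{1}{- \frac{19714821}{994633}} = - \frac{994633}{19714821}$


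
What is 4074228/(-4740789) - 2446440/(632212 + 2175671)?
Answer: -2559779042276/1479064537743 ≈ -1.7307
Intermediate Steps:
4074228/(-4740789) - 2446440/(632212 + 2175671) = 4074228*(-1/4740789) - 2446440/2807883 = -1358076/1580263 - 2446440*1/2807883 = -1358076/1580263 - 815480/935961 = -2559779042276/1479064537743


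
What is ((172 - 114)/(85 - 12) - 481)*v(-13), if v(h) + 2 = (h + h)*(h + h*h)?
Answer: 142253190/73 ≈ 1.9487e+6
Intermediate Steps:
v(h) = -2 + 2*h*(h + h²) (v(h) = -2 + (h + h)*(h + h*h) = -2 + (2*h)*(h + h²) = -2 + 2*h*(h + h²))
((172 - 114)/(85 - 12) - 481)*v(-13) = ((172 - 114)/(85 - 12) - 481)*(-2 + 2*(-13)² + 2*(-13)³) = (58/73 - 481)*(-2 + 2*169 + 2*(-2197)) = (58*(1/73) - 481)*(-2 + 338 - 4394) = (58/73 - 481)*(-4058) = -35055/73*(-4058) = 142253190/73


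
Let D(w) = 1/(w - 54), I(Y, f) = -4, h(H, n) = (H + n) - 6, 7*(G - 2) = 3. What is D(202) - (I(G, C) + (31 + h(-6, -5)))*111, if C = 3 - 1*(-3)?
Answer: -164279/148 ≈ -1110.0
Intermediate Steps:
G = 17/7 (G = 2 + (1/7)*3 = 2 + 3/7 = 17/7 ≈ 2.4286)
h(H, n) = -6 + H + n
C = 6 (C = 3 + 3 = 6)
D(w) = 1/(-54 + w)
D(202) - (I(G, C) + (31 + h(-6, -5)))*111 = 1/(-54 + 202) - (-4 + (31 + (-6 - 6 - 5)))*111 = 1/148 - (-4 + (31 - 17))*111 = 1/148 - (-4 + 14)*111 = 1/148 - 10*111 = 1/148 - 1*1110 = 1/148 - 1110 = -164279/148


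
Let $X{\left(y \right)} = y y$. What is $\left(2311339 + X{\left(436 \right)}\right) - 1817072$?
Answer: $684363$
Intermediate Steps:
$X{\left(y \right)} = y^{2}$
$\left(2311339 + X{\left(436 \right)}\right) - 1817072 = \left(2311339 + 436^{2}\right) - 1817072 = \left(2311339 + 190096\right) - 1817072 = 2501435 - 1817072 = 684363$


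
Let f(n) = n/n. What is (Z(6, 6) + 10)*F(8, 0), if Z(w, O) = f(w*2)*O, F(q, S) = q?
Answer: 128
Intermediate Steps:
f(n) = 1
Z(w, O) = O (Z(w, O) = 1*O = O)
(Z(6, 6) + 10)*F(8, 0) = (6 + 10)*8 = 16*8 = 128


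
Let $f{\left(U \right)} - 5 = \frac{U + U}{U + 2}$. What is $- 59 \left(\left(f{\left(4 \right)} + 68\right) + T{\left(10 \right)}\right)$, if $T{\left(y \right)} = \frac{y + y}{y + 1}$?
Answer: $- \frac{148267}{33} \approx -4492.9$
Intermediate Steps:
$f{\left(U \right)} = 5 + \frac{2 U}{2 + U}$ ($f{\left(U \right)} = 5 + \frac{U + U}{U + 2} = 5 + \frac{2 U}{2 + U}$)
$T{\left(y \right)} = \frac{2 y}{1 + y}$
$- 59 \left(\left(f{\left(4 \right)} + 68\right) + T{\left(10 \right)}\right) = - 59 \left(\left(\frac{10 + 7 \cdot 4}{2 + 4} + 68\right) + 2 \cdot 10 \frac{1}{1 + 10}\right) = - 59 \left(\left(\frac{10 + 28}{6} + 68\right) + 2 \cdot 10 \cdot \frac{1}{11}\right) = - 59 \left(\left(\frac{1}{6} \cdot 38 + 68\right) + 2 \cdot 10 \cdot \frac{1}{11}\right) = - 59 \left(\left(\frac{19}{3} + 68\right) + \frac{20}{11}\right) = - 59 \left(\frac{223}{3} + \frac{20}{11}\right) = \left(-59\right) \frac{2513}{33} = - \frac{148267}{33}$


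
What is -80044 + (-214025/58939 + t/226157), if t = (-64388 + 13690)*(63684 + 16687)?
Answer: -1307148028594099/13329467423 ≈ -98065.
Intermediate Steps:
t = -4074648958 (t = -50698*80371 = -4074648958)
-80044 + (-214025/58939 + t/226157) = -80044 + (-214025/58939 - 4074648958/226157) = -80044 - 240204138187487/13329467423 = -1307148028594099/13329467423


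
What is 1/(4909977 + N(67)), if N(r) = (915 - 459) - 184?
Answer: 1/4910249 ≈ 2.0366e-7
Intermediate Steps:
N(r) = 272 (N(r) = 456 - 184 = 272)
1/(4909977 + N(67)) = 1/(4909977 + 272) = 1/4910249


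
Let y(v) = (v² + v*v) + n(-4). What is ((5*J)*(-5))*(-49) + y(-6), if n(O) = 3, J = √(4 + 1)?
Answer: 75 + 1225*√5 ≈ 2814.2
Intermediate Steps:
J = √5 ≈ 2.2361
y(v) = 3 + 2*v² (y(v) = (v² + v*v) + 3 = (v² + v²) + 3 = 2*v² + 3 = 3 + 2*v²)
((5*J)*(-5))*(-49) + y(-6) = ((5*√5)*(-5))*(-49) + (3 + 2*(-6)²) = -25*√5*(-49) + (3 + 2*36) = 1225*√5 + (3 + 72) = 1225*√5 + 75 = 75 + 1225*√5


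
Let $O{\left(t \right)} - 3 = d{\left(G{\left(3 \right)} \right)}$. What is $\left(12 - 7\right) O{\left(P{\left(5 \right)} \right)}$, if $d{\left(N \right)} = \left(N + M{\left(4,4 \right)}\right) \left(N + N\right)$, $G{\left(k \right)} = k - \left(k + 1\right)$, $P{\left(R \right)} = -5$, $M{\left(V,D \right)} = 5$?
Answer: $-25$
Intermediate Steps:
$G{\left(k \right)} = -1$ ($G{\left(k \right)} = k - \left(1 + k\right) = -1$)
$d{\left(N \right)} = 2 N \left(5 + N\right)$ ($d{\left(N \right)} = \left(N + 5\right) \left(N + N\right) = \left(5 + N\right) 2 N = 2 N \left(5 + N\right)$)
$O{\left(t \right)} = -5$ ($O{\left(t \right)} = 3 + 2 \left(-1\right) \left(5 - 1\right) = 3 + 2 \left(-1\right) 4 = 3 - 8 = -5$)
$\left(12 - 7\right) O{\left(P{\left(5 \right)} \right)} = \left(12 - 7\right) \left(-5\right) = 5 \left(-5\right) = -25$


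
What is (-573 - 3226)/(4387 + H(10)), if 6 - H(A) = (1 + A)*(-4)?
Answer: -131/153 ≈ -0.85621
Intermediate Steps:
H(A) = 10 + 4*A (H(A) = 6 - (1 + A)*(-4) = 6 - (-4 - 4*A) = 6 + (4 + 4*A) = 10 + 4*A)
(-573 - 3226)/(4387 + H(10)) = (-573 - 3226)/(4387 + (10 + 4*10)) = -3799/(4387 + (10 + 40)) = -3799/(4387 + 50) = -3799/4437 = -3799*1/4437 = -131/153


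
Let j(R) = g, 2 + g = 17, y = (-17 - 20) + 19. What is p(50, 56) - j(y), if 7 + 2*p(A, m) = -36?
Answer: -73/2 ≈ -36.500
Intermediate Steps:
y = -18 (y = -37 + 19 = -18)
p(A, m) = -43/2 (p(A, m) = -7/2 + (½)*(-36) = -7/2 - 18 = -43/2)
g = 15 (g = -2 + 17 = 15)
j(R) = 15
p(50, 56) - j(y) = -43/2 - 1*15 = -43/2 - 15 = -73/2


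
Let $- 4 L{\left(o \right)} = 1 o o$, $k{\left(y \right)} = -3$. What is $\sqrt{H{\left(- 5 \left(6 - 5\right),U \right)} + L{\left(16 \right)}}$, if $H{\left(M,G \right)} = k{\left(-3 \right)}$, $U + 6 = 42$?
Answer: $i \sqrt{67} \approx 8.1853 i$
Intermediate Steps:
$U = 36$ ($U = -6 + 42 = 36$)
$L{\left(o \right)} = - \frac{o^{2}}{4}$ ($L{\left(o \right)} = - \frac{1 o o}{4} = - \frac{o o}{4} = - \frac{o^{2}}{4}$)
$H{\left(M,G \right)} = -3$
$\sqrt{H{\left(- 5 \left(6 - 5\right),U \right)} + L{\left(16 \right)}} = \sqrt{-3 - \frac{16^{2}}{4}} = \sqrt{-3 - 64} = \sqrt{-67} = i \sqrt{67}$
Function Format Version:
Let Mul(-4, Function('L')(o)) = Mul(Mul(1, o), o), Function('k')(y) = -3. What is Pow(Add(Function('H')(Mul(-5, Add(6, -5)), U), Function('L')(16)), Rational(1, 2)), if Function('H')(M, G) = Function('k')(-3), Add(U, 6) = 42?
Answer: Mul(I, Pow(67, Rational(1, 2))) ≈ Mul(8.1853, I)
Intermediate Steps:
U = 36 (U = Add(-6, 42) = 36)
Function('L')(o) = Mul(Rational(-1, 4), Pow(o, 2)) (Function('L')(o) = Mul(Rational(-1, 4), Mul(Mul(1, o), o)) = Mul(Rational(-1, 4), Mul(o, o)) = Mul(Rational(-1, 4), Pow(o, 2)))
Function('H')(M, G) = -3
Pow(Add(Function('H')(Mul(-5, Add(6, -5)), U), Function('L')(16)), Rational(1, 2)) = Pow(Add(-3, Mul(Rational(-1, 4), Pow(16, 2))), Rational(1, 2)) = Pow(Add(-3, Mul(Rational(-1, 4), 256)), Rational(1, 2)) = Pow(Add(-3, -64), Rational(1, 2)) = Pow(-67, Rational(1, 2)) = Mul(I, Pow(67, Rational(1, 2)))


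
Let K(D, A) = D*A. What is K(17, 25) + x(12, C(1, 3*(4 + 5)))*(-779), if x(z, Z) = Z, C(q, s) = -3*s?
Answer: 63524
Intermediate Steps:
K(D, A) = A*D
K(17, 25) + x(12, C(1, 3*(4 + 5)))*(-779) = 25*17 - 9*(4 + 5)*(-779) = 425 - 9*9*(-779) = 425 - 3*27*(-779) = 425 - 81*(-779) = 425 + 63099 = 63524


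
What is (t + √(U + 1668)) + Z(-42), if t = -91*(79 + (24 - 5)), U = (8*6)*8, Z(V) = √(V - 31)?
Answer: -8918 + 6*√57 + I*√73 ≈ -8872.7 + 8.544*I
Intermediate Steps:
Z(V) = √(-31 + V)
U = 384 (U = 48*8 = 384)
t = -8918 (t = -91*(79 + 19) = -91*98 = -8918)
(t + √(U + 1668)) + Z(-42) = (-8918 + √(384 + 1668)) + √(-31 - 42) = (-8918 + √2052) + √(-73) = (-8918 + 6*√57) + I*√73 = -8918 + 6*√57 + I*√73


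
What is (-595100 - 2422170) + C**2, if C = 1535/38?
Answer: -4354581655/1444 ≈ -3.0156e+6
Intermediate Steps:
C = 1535/38 (C = 1535*(1/38) = 1535/38 ≈ 40.395)
(-595100 - 2422170) + C**2 = (-595100 - 2422170) + (1535/38)**2 = -3017270 + 2356225/1444 = -4354581655/1444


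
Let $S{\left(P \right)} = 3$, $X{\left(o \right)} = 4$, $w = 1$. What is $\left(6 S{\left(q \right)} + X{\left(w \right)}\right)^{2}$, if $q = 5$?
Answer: $484$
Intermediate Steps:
$\left(6 S{\left(q \right)} + X{\left(w \right)}\right)^{2} = \left(6 \cdot 3 + 4\right)^{2} = \left(18 + 4\right)^{2} = 22^{2} = 484$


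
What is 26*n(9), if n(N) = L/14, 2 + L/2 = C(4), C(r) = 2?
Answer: 0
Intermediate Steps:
L = 0 (L = -4 + 2*2 = -4 + 4 = 0)
n(N) = 0 (n(N) = 0/14 = 0*(1/14) = 0)
26*n(9) = 26*0 = 0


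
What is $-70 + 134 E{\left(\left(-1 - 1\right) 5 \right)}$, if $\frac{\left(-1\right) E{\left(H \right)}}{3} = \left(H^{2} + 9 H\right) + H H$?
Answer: $-44290$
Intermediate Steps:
$E{\left(H \right)} = - 27 H - 6 H^{2}$ ($E{\left(H \right)} = - 3 \left(\left(H^{2} + 9 H\right) + H H\right) = - 3 \left(\left(H^{2} + 9 H\right) + H^{2}\right) = - 3 \left(2 H^{2} + 9 H\right) = - 27 H - 6 H^{2}$)
$-70 + 134 E{\left(\left(-1 - 1\right) 5 \right)} = -70 + 134 \left(- 3 \left(-1 - 1\right) 5 \left(9 + 2 \left(-1 - 1\right) 5\right)\right) = -70 + 134 \left(- 3 \left(\left(-2\right) 5\right) \left(9 + 2 \left(\left(-2\right) 5\right)\right)\right) = -70 + 134 \left(\left(-3\right) \left(-10\right) \left(9 + 2 \left(-10\right)\right)\right) = -70 + 134 \left(\left(-3\right) \left(-10\right) \left(9 - 20\right)\right) = -70 + 134 \left(\left(-3\right) \left(-10\right) \left(-11\right)\right) = -70 + 134 \left(-330\right) = -70 - 44220 = -44290$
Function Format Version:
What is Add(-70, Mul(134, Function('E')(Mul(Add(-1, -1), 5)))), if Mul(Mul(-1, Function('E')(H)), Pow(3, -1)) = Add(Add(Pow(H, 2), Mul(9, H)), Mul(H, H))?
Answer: -44290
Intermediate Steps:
Function('E')(H) = Add(Mul(-27, H), Mul(-6, Pow(H, 2))) (Function('E')(H) = Mul(-3, Add(Add(Pow(H, 2), Mul(9, H)), Mul(H, H))) = Mul(-3, Add(Add(Pow(H, 2), Mul(9, H)), Pow(H, 2))) = Mul(-3, Add(Mul(2, Pow(H, 2)), Mul(9, H))) = Add(Mul(-27, H), Mul(-6, Pow(H, 2))))
Add(-70, Mul(134, Function('E')(Mul(Add(-1, -1), 5)))) = Add(-70, Mul(134, Mul(-3, Mul(Add(-1, -1), 5), Add(9, Mul(2, Mul(Add(-1, -1), 5)))))) = Add(-70, Mul(134, Mul(-3, Mul(-2, 5), Add(9, Mul(2, Mul(-2, 5)))))) = Add(-70, Mul(134, Mul(-3, -10, Add(9, Mul(2, -10))))) = Add(-70, Mul(134, Mul(-3, -10, Add(9, -20)))) = Add(-70, Mul(134, Mul(-3, -10, -11))) = Add(-70, Mul(134, -330)) = Add(-70, -44220) = -44290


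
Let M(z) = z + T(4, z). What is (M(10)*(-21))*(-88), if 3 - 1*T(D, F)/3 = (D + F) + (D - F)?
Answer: -9240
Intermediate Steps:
T(D, F) = 9 - 6*D (T(D, F) = 9 - 3*((D + F) + (D - F)) = 9 - 6*D)
M(z) = -15 + z (M(z) = z + (9 - 6*4) = z + (9 - 24) = z - 15 = -15 + z)
(M(10)*(-21))*(-88) = ((-15 + 10)*(-21))*(-88) = -5*(-21)*(-88) = 105*(-88) = -9240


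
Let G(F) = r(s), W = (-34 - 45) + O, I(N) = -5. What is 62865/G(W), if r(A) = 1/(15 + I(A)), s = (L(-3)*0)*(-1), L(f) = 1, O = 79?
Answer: 628650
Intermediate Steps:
s = 0 (s = (1*0)*(-1) = 0*(-1) = 0)
W = 0 (W = (-34 - 45) + 79 = -79 + 79 = 0)
r(A) = ⅒ (r(A) = 1/(15 - 5) = 1/10 = ⅒)
G(F) = ⅒
62865/G(W) = 62865/(⅒) = 62865*10 = 628650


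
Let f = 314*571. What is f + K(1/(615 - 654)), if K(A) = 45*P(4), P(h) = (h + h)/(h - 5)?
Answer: 178934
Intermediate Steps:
f = 179294
P(h) = 2*h/(-5 + h) (P(h) = (2*h)/(-5 + h) = 2*h/(-5 + h))
K(A) = -360 (K(A) = 45*(2*4/(-5 + 4)) = 45*(2*4/(-1)) = 45*(2*4*(-1)) = 45*(-8) = -360)
f + K(1/(615 - 654)) = 179294 - 360 = 178934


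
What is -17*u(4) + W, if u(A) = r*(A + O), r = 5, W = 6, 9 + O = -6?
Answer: 941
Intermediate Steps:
O = -15 (O = -9 - 6 = -15)
u(A) = -75 + 5*A (u(A) = 5*(A - 15) = 5*(-15 + A) = -75 + 5*A)
-17*u(4) + W = -17*(-75 + 5*4) + 6 = -17*(-75 + 20) + 6 = -17*(-55) + 6 = 935 + 6 = 941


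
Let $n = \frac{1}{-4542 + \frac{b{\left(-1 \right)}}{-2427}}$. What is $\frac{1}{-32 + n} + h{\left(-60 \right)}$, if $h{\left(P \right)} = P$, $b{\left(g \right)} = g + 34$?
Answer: $- \frac{7058741909}{117584457} \approx -60.031$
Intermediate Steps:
$b{\left(g \right)} = 34 + g$
$n = - \frac{809}{3674489}$ ($n = \frac{1}{-4542 + \frac{34 - 1}{-2427}} = \frac{1}{-4542 + 33 \left(- \frac{1}{2427}\right)} = \frac{1}{-4542 - \frac{11}{809}} = \frac{1}{- \frac{3674489}{809}} = - \frac{809}{3674489} \approx -0.00022017$)
$\frac{1}{-32 + n} + h{\left(-60 \right)} = \frac{1}{-32 - \frac{809}{3674489}} - 60 = \frac{1}{- \frac{117584457}{3674489}} - 60 = - \frac{3674489}{117584457} - 60 = - \frac{7058741909}{117584457}$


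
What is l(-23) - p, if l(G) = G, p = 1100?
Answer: -1123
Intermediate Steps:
l(-23) - p = -23 - 1*1100 = -23 - 1100 = -1123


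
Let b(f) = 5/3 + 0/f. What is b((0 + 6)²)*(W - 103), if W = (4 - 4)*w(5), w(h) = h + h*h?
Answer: -515/3 ≈ -171.67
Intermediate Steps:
w(h) = h + h²
W = 0 (W = (4 - 4)*(5*(1 + 5)) = 0*(5*6) = 0*30 = 0)
b(f) = 5/3 (b(f) = 5*(⅓) + 0 = 5/3 + 0 = 5/3)
b((0 + 6)²)*(W - 103) = 5*(0 - 103)/3 = (5/3)*(-103) = -515/3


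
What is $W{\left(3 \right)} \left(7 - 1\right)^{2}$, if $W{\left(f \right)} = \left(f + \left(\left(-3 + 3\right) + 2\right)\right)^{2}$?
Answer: $900$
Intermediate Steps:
$W{\left(f \right)} = \left(2 + f\right)^{2}$ ($W{\left(f \right)} = \left(f + \left(0 + 2\right)\right)^{2} = \left(f + 2\right)^{2} = \left(2 + f\right)^{2}$)
$W{\left(3 \right)} \left(7 - 1\right)^{2} = \left(2 + 3\right)^{2} \left(7 - 1\right)^{2} = 5^{2} \cdot 6^{2} = 25 \cdot 36 = 900$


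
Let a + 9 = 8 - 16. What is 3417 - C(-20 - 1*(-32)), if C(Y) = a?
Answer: 3434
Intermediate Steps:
a = -17 (a = -9 + (8 - 16) = -9 - 8 = -17)
C(Y) = -17
3417 - C(-20 - 1*(-32)) = 3417 - 1*(-17) = 3417 + 17 = 3434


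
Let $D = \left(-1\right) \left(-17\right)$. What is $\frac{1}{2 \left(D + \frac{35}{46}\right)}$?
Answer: $\frac{23}{817} \approx 0.028152$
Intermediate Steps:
$D = 17$
$\frac{1}{2 \left(D + \frac{35}{46}\right)} = \frac{1}{2 \left(17 + \frac{35}{46}\right)} = \frac{1}{2 \cdot \frac{817}{46}} = \frac{1}{\frac{817}{23}} = \frac{23}{817}$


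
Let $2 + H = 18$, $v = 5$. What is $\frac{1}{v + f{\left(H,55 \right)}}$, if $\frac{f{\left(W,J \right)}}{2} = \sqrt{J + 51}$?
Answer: $- \frac{5}{399} + \frac{2 \sqrt{106}}{399} \approx 0.039076$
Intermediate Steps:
$H = 16$ ($H = -2 + 18 = 16$)
$f{\left(W,J \right)} = 2 \sqrt{51 + J}$ ($f{\left(W,J \right)} = 2 \sqrt{J + 51} = 2 \sqrt{51 + J}$)
$\frac{1}{v + f{\left(H,55 \right)}} = \frac{1}{5 + 2 \sqrt{51 + 55}} = \frac{1}{5 + 2 \sqrt{106}}$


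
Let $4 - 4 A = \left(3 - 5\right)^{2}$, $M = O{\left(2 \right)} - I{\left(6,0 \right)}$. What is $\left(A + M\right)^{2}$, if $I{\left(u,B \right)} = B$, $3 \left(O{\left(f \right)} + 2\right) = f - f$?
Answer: $4$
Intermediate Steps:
$O{\left(f \right)} = -2$ ($O{\left(f \right)} = -2 + \frac{f - f}{3} = -2 + \frac{1}{3} \cdot 0 = -2 + 0 = -2$)
$M = -2$ ($M = -2 - 0 = -2 + 0 = -2$)
$A = 0$ ($A = 1 - \frac{\left(3 - 5\right)^{2}}{4} = 1 - \frac{\left(-2\right)^{2}}{4} = 1 - 1 = 0$)
$\left(A + M\right)^{2} = \left(0 - 2\right)^{2} = \left(-2\right)^{2} = 4$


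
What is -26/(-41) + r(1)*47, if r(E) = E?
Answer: 1953/41 ≈ 47.634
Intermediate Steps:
-26/(-41) + r(1)*47 = -26/(-41) + 1*47 = -26*(-1/41) + 47 = 26/41 + 47 = 1953/41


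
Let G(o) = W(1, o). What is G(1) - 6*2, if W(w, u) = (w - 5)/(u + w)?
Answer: -14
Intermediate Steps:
W(w, u) = (-5 + w)/(u + w)
G(o) = -4/(1 + o) (G(o) = (-5 + 1)/(o + 1) = -4/(1 + o))
G(1) - 6*2 = -4/(1 + 1) - 6*2 = -4/2 - 12 = -4*½ - 12 = -2 - 12 = -14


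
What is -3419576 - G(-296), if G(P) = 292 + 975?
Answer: -3420843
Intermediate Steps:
G(P) = 1267
-3419576 - G(-296) = -3419576 - 1*1267 = -3419576 - 1267 = -3420843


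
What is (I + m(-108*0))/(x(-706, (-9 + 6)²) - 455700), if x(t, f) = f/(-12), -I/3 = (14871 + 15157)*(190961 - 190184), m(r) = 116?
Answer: 279980608/1822803 ≈ 153.60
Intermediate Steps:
I = -69995268 (I = -3*(14871 + 15157)*(190961 - 190184) = -90084*777 = -3*23331756 = -69995268)
x(t, f) = -f/12 (x(t, f) = f*(-1/12) = -f/12)
(I + m(-108*0))/(x(-706, (-9 + 6)²) - 455700) = (-69995268 + 116)/(-(-9 + 6)²/12 - 455700) = -69995152/(-1/12*(-3)² - 455700) = -69995152/(-1/12*9 - 455700) = -69995152/(-¾ - 455700) = -69995152/(-1822803/4) = -69995152*(-4/1822803) = 279980608/1822803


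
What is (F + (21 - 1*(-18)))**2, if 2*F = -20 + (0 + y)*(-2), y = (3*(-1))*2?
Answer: 1225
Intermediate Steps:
y = -6 (y = -3*2 = -6)
F = -4 (F = (-20 + (0 - 6)*(-2))/2 = (-20 - 6*(-2))/2 = (-20 + 12)/2 = (1/2)*(-8) = -4)
(F + (21 - 1*(-18)))**2 = (-4 + (21 - 1*(-18)))**2 = (-4 + (21 + 18))**2 = (-4 + 39)**2 = 35**2 = 1225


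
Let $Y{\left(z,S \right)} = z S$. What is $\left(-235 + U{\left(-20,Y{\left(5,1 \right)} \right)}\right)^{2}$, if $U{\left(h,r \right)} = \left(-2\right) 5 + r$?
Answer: $57600$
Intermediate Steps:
$Y{\left(z,S \right)} = S z$
$U{\left(h,r \right)} = -10 + r$
$\left(-235 + U{\left(-20,Y{\left(5,1 \right)} \right)}\right)^{2} = \left(-235 + \left(-10 + 1 \cdot 5\right)\right)^{2} = \left(-235 + \left(-10 + 5\right)\right)^{2} = \left(-235 - 5\right)^{2} = \left(-240\right)^{2} = 57600$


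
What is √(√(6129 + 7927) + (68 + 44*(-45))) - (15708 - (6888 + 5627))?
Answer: -3193 + I*√(1912 - 2*√3514) ≈ -3193.0 + 42.349*I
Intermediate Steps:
√(√(6129 + 7927) + (68 + 44*(-45))) - (15708 - (6888 + 5627)) = √(√14056 + (68 - 1980)) - (15708 - 1*12515) = √(2*√3514 - 1912) - (15708 - 12515) = √(-1912 + 2*√3514) - 1*3193 = √(-1912 + 2*√3514) - 3193 = -3193 + √(-1912 + 2*√3514)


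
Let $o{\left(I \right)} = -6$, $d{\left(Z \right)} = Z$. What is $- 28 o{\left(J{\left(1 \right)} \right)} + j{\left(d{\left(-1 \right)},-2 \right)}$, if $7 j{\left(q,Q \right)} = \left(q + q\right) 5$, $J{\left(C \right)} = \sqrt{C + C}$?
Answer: $\frac{1166}{7} \approx 166.57$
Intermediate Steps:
$J{\left(C \right)} = \sqrt{2} \sqrt{C}$ ($J{\left(C \right)} = \sqrt{2 C} = \sqrt{2} \sqrt{C}$)
$j{\left(q,Q \right)} = \frac{10 q}{7}$ ($j{\left(q,Q \right)} = \frac{\left(q + q\right) 5}{7} = \frac{2 q 5}{7} = \frac{10 q}{7}$)
$- 28 o{\left(J{\left(1 \right)} \right)} + j{\left(d{\left(-1 \right)},-2 \right)} = \left(-28\right) \left(-6\right) + \frac{10}{7} \left(-1\right) = 168 - \frac{10}{7} = \frac{1166}{7}$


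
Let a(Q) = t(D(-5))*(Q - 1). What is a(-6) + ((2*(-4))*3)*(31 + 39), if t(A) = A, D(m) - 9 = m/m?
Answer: -1750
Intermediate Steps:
D(m) = 10 (D(m) = 9 + m/m = 9 + 1 = 10)
a(Q) = -10 + 10*Q (a(Q) = 10*(Q - 1) = 10*(-1 + Q) = -10 + 10*Q)
a(-6) + ((2*(-4))*3)*(31 + 39) = (-10 + 10*(-6)) + ((2*(-4))*3)*(31 + 39) = (-10 - 60) - 8*3*70 = -70 - 24*70 = -70 - 1680 = -1750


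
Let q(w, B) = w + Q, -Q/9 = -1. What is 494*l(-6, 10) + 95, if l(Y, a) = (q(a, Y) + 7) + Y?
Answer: 9975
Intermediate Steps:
Q = 9 (Q = -9*(-1) = 9)
q(w, B) = 9 + w (q(w, B) = w + 9 = 9 + w)
l(Y, a) = 16 + Y + a (l(Y, a) = ((9 + a) + 7) + Y = (16 + a) + Y = 16 + Y + a)
494*l(-6, 10) + 95 = 494*(16 - 6 + 10) + 95 = 494*20 + 95 = 9880 + 95 = 9975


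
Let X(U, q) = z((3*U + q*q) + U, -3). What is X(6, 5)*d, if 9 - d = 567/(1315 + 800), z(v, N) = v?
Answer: 100548/235 ≈ 427.86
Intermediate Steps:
X(U, q) = q**2 + 4*U (X(U, q) = (3*U + q*q) + U = (3*U + q**2) + U = (q**2 + 3*U) + U = q**2 + 4*U)
d = 2052/235 (d = 9 - 567/(1315 + 800) = 9 - 567/2115 = 9 - 1*63/235 = 9 - 63/235 = 2052/235 ≈ 8.7319)
X(6, 5)*d = (5**2 + 4*6)*(2052/235) = (25 + 24)*(2052/235) = 49*(2052/235) = 100548/235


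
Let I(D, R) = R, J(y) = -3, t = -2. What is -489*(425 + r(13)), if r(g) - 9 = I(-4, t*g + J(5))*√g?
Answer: -212226 + 14181*√13 ≈ -1.6110e+5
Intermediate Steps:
r(g) = 9 + √g*(-3 - 2*g) (r(g) = 9 + (-2*g - 3)*√g = 9 + (-3 - 2*g)*√g = 9 + √g*(-3 - 2*g))
-489*(425 + r(13)) = -489*(425 + (9 - √13*(3 + 2*13))) = -489*(425 + (9 - √13*(3 + 26))) = -489*(425 + (9 - 1*√13*29)) = -489*(425 + (9 - 29*√13)) = -489*(434 - 29*√13) = -212226 + 14181*√13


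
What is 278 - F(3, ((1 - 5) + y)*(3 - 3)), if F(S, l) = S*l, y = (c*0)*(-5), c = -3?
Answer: 278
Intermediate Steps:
y = 0 (y = -3*0*(-5) = 0*(-5) = 0)
278 - F(3, ((1 - 5) + y)*(3 - 3)) = 278 - 3*((1 - 5) + 0)*(3 - 3) = 278 - 3*(-4 + 0)*0 = 278 - 3*(-4*0) = 278 - 3*0 = 278 - 1*0 = 278 + 0 = 278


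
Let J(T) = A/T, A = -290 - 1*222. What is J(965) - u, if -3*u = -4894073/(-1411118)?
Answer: 2555303197/4085186610 ≈ 0.62550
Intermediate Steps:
A = -512 (A = -290 - 222 = -512)
J(T) = -512/T
u = -4894073/4233354 (u = -(-4894073)/(3*(-1411118)) = -(-4894073)*(-1)/(3*1411118) = -⅓*4894073/1411118 = -4894073/4233354 ≈ -1.1561)
J(965) - u = -512/965 - 1*(-4894073/4233354) = -512*1/965 + 4894073/4233354 = -512/965 + 4894073/4233354 = 2555303197/4085186610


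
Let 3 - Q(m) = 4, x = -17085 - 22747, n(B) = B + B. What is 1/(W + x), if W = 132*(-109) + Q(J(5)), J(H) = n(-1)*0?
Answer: -1/54221 ≈ -1.8443e-5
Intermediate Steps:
n(B) = 2*B
J(H) = 0 (J(H) = (2*(-1))*0 = -2*0 = 0)
x = -39832
Q(m) = -1 (Q(m) = 3 - 1*4 = 3 - 4 = -1)
W = -14389 (W = 132*(-109) - 1 = -14388 - 1 = -14389)
1/(W + x) = 1/(-14389 - 39832) = 1/(-54221) = -1/54221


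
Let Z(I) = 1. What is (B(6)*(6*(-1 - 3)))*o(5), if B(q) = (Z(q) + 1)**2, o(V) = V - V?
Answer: 0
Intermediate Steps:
o(V) = 0
B(q) = 4 (B(q) = (1 + 1)**2 = 2**2 = 4)
(B(6)*(6*(-1 - 3)))*o(5) = (4*(6*(-1 - 3)))*0 = (4*(6*(-4)))*0 = (4*(-24))*0 = -96*0 = 0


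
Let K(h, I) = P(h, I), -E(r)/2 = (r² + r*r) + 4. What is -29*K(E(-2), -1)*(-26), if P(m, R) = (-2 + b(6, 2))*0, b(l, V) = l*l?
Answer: 0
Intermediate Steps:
b(l, V) = l²
E(r) = -8 - 4*r² (E(r) = -2*((r² + r*r) + 4) = -2*((r² + r²) + 4) = -2*(2*r² + 4) = -2*(4 + 2*r²) = -8 - 4*r²)
P(m, R) = 0 (P(m, R) = (-2 + 6²)*0 = (-2 + 36)*0 = 34*0 = 0)
K(h, I) = 0
-29*K(E(-2), -1)*(-26) = -29*0*(-26) = 0*(-26) = 0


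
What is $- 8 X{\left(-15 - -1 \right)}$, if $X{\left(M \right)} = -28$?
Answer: $224$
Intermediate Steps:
$- 8 X{\left(-15 - -1 \right)} = \left(-8\right) \left(-28\right) = 224$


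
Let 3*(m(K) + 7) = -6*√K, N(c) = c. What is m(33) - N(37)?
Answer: -44 - 2*√33 ≈ -55.489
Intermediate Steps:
m(K) = -7 - 2*√K (m(K) = -7 + (-6*√K)/3 = -7 - 2*√K)
m(33) - N(37) = (-7 - 2*√33) - 1*37 = (-7 - 2*√33) - 37 = -44 - 2*√33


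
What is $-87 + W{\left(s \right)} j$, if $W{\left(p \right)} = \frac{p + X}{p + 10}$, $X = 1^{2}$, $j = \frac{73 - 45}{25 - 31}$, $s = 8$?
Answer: $- \frac{268}{3} \approx -89.333$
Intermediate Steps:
$j = - \frac{14}{3}$ ($j = \frac{28}{-6} = 28 \left(- \frac{1}{6}\right) = - \frac{14}{3} \approx -4.6667$)
$X = 1$
$W{\left(p \right)} = \frac{1 + p}{10 + p}$ ($W{\left(p \right)} = \frac{p + 1}{p + 10} = \frac{1 + p}{10 + p}$)
$-87 + W{\left(s \right)} j = -87 + \frac{1 + 8}{10 + 8} \left(- \frac{14}{3}\right) = -87 + \frac{1}{18} \cdot 9 \left(- \frac{14}{3}\right) = -87 + \frac{1}{2} \left(- \frac{14}{3}\right) = -87 - \frac{7}{3} = - \frac{268}{3}$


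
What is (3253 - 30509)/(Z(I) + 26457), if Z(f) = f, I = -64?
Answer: -27256/26393 ≈ -1.0327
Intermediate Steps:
(3253 - 30509)/(Z(I) + 26457) = (3253 - 30509)/(-64 + 26457) = -27256/26393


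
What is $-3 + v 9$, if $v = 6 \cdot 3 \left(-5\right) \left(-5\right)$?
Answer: $4047$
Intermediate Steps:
$v = 450$ ($v = 18 \left(-5\right) \left(-5\right) = \left(-90\right) \left(-5\right) = 450$)
$-3 + v 9 = -3 + 450 \cdot 9 = -3 + 4050 = 4047$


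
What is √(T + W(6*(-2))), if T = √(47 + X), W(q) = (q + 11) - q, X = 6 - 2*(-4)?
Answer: √(11 + √61) ≈ 4.3371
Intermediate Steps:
X = 14 (X = 6 + 8 = 14)
W(q) = 11 (W(q) = (11 + q) - q = 11)
T = √61 (T = √(47 + 14) = √61 ≈ 7.8102)
√(T + W(6*(-2))) = √(√61 + 11) = √(11 + √61)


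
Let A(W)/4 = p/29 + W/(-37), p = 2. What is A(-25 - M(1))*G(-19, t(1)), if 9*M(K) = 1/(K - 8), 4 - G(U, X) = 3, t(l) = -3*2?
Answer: 201232/67599 ≈ 2.9768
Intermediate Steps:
t(l) = -6
G(U, X) = 1 (G(U, X) = 4 - 1*3 = 4 - 3 = 1)
M(K) = 1/(9*(-8 + K)) (M(K) = 1/(9*(K - 8)) = 1/(9*(-8 + K)))
A(W) = 8/29 - 4*W/37 (A(W) = 4*(2/29 + W/(-37)) = 4*(2*(1/29) + W*(-1/37)) = 4*(2/29 - W/37) = 8/29 - 4*W/37)
A(-25 - M(1))*G(-19, t(1)) = (8/29 - 4*(-25 - 1/(9*(-8 + 1)))/37)*1 = (8/29 - 4*(-25 - 1/(9*(-7)))/37)*1 = (8/29 - 4*(-25 - (-1)/(9*7))/37)*1 = (8/29 - 4*(-25 - 1*(-1/63))/37)*1 = (8/29 - 4*(-25 + 1/63)/37)*1 = (8/29 - 4/37*(-1574/63))*1 = (8/29 + 6296/2331)*1 = (201232/67599)*1 = 201232/67599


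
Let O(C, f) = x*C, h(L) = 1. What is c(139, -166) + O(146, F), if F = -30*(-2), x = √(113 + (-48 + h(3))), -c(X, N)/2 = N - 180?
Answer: 692 + 146*√66 ≈ 1878.1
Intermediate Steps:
c(X, N) = 360 - 2*N (c(X, N) = -2*(N - 180) = -2*(-180 + N) = 360 - 2*N)
x = √66 (x = √(113 + (-48 + 1)) = √(113 - 47) = √66 ≈ 8.1240)
F = 60
O(C, f) = C*√66 (O(C, f) = √66*C = C*√66)
c(139, -166) + O(146, F) = (360 - 2*(-166)) + 146*√66 = (360 + 332) + 146*√66 = 692 + 146*√66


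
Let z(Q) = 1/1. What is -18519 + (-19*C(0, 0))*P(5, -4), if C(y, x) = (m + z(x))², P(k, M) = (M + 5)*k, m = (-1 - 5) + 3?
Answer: -18899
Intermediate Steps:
m = -3 (m = -6 + 3 = -3)
P(k, M) = k*(5 + M) (P(k, M) = (5 + M)*k = k*(5 + M))
z(Q) = 1
C(y, x) = 4 (C(y, x) = (-3 + 1)² = (-2)² = 4)
-18519 + (-19*C(0, 0))*P(5, -4) = -18519 + (-19*4)*(5*(5 - 4)) = -18519 - 380 = -18899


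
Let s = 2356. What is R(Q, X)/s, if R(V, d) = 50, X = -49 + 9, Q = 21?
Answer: 25/1178 ≈ 0.021222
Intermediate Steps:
X = -40
R(Q, X)/s = 50/2356 = 50*(1/2356) = 25/1178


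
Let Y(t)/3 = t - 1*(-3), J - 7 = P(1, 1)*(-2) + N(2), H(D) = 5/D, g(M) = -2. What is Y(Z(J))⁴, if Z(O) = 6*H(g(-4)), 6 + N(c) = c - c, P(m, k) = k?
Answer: 1679616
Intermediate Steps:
N(c) = -6 (N(c) = -6 + (c - c) = -6 + 0 = -6)
J = -1 (J = 7 + (1*(-2) - 6) = 7 + (-2 - 6) = 7 - 8 = -1)
Z(O) = -15 (Z(O) = 6*(5/(-2)) = 6*(5*(-½)) = 6*(-5/2) = -15)
Y(t) = 9 + 3*t (Y(t) = 3*(t - 1*(-3)) = 3*(t + 3) = 3*(3 + t) = 9 + 3*t)
Y(Z(J))⁴ = (9 + 3*(-15))⁴ = (9 - 45)⁴ = (-36)⁴ = 1679616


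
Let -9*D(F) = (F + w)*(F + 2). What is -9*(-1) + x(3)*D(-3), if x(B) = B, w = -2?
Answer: 22/3 ≈ 7.3333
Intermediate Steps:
D(F) = -(-2 + F)*(2 + F)/9 (D(F) = -(F - 2)*(F + 2)/9 = -(-2 + F)*(2 + F)/9)
-9*(-1) + x(3)*D(-3) = -9*(-1) + 3*(4/9 - ⅑*(-3)²) = 9 + 3*(4/9 - ⅑*9) = 9 + 3*(4/9 - 1) = 9 + 3*(-5/9) = 9 - 5/3 = 22/3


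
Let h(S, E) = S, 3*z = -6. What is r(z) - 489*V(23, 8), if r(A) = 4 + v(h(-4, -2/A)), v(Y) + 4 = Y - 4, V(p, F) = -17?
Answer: 8305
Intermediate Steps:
z = -2 (z = (⅓)*(-6) = -2)
v(Y) = -8 + Y (v(Y) = -4 + (Y - 4) = -4 + (-4 + Y) = -8 + Y)
r(A) = -8 (r(A) = 4 + (-8 - 4) = 4 - 12 = -8)
r(z) - 489*V(23, 8) = -8 - 489*(-17) = -8 + 8313 = 8305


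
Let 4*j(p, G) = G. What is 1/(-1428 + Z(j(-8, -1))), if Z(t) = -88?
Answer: -1/1516 ≈ -0.00065963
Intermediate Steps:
j(p, G) = G/4
1/(-1428 + Z(j(-8, -1))) = 1/(-1428 - 88) = 1/(-1516) = -1/1516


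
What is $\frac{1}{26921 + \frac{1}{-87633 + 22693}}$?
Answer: $\frac{64940}{1748249739} \approx 3.7146 \cdot 10^{-5}$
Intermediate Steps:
$\frac{1}{26921 + \frac{1}{-87633 + 22693}} = \frac{1}{26921 + \frac{1}{-64940}} = \frac{1}{26921 - \frac{1}{64940}} = \frac{1}{\frac{1748249739}{64940}} = \frac{64940}{1748249739}$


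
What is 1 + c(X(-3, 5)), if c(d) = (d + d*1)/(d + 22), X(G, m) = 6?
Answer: 10/7 ≈ 1.4286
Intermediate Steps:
c(d) = 2*d/(22 + d) (c(d) = (d + d)/(22 + d) = (2*d)/(22 + d) = 2*d/(22 + d))
1 + c(X(-3, 5)) = 1 + 2*6/(22 + 6) = 1 + 2*6/28 = 1 + 2*6*(1/28) = 1 + 3/7 = 10/7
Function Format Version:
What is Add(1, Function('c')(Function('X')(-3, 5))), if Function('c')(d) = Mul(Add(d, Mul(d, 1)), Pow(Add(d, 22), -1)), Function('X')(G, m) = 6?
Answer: Rational(10, 7) ≈ 1.4286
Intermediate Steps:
Function('c')(d) = Mul(2, d, Pow(Add(22, d), -1)) (Function('c')(d) = Mul(Add(d, d), Pow(Add(22, d), -1)) = Mul(Mul(2, d), Pow(Add(22, d), -1)) = Mul(2, d, Pow(Add(22, d), -1)))
Add(1, Function('c')(Function('X')(-3, 5))) = Add(1, Mul(2, 6, Pow(Add(22, 6), -1))) = Add(1, Mul(2, 6, Pow(28, -1))) = Add(1, Mul(2, 6, Rational(1, 28))) = Add(1, Rational(3, 7)) = Rational(10, 7)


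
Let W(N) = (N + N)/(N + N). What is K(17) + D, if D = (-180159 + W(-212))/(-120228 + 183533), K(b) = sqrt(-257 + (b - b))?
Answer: -16378/5755 + I*sqrt(257) ≈ -2.8459 + 16.031*I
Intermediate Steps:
K(b) = I*sqrt(257) (K(b) = sqrt(-257 + 0) = sqrt(-257) = I*sqrt(257))
W(N) = 1 (W(N) = (2*N)/((2*N)) = (2*N)*(1/(2*N)) = 1)
D = -16378/5755 (D = (-180159 + 1)/(-120228 + 183533) = -180158/63305 = -180158*1/63305 = -16378/5755 ≈ -2.8459)
K(17) + D = I*sqrt(257) - 16378/5755 = -16378/5755 + I*sqrt(257)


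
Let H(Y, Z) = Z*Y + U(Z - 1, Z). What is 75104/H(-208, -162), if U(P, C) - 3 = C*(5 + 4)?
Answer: 75104/32241 ≈ 2.3295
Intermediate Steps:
U(P, C) = 3 + 9*C (U(P, C) = 3 + C*(5 + 4) = 3 + C*9 = 3 + 9*C)
H(Y, Z) = 3 + 9*Z + Y*Z (H(Y, Z) = Z*Y + (3 + 9*Z) = Y*Z + (3 + 9*Z) = 3 + 9*Z + Y*Z)
75104/H(-208, -162) = 75104/(3 + 9*(-162) - 208*(-162)) = 75104/(3 - 1458 + 33696) = 75104/32241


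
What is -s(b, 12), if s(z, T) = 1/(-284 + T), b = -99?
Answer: 1/272 ≈ 0.0036765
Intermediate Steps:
-s(b, 12) = -1/(-284 + 12) = -1/(-272) = -1*(-1/272) = 1/272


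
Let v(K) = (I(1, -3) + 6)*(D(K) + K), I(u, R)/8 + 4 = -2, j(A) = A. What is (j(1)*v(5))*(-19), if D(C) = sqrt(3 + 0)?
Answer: 3990 + 798*sqrt(3) ≈ 5372.2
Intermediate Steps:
D(C) = sqrt(3)
I(u, R) = -48 (I(u, R) = -32 + 8*(-2) = -32 - 16 = -48)
v(K) = -42*K - 42*sqrt(3) (v(K) = (-48 + 6)*(sqrt(3) + K) = -42*(K + sqrt(3)) = -42*K - 42*sqrt(3))
(j(1)*v(5))*(-19) = (1*(-42*5 - 42*sqrt(3)))*(-19) = (1*(-210 - 42*sqrt(3)))*(-19) = (-210 - 42*sqrt(3))*(-19) = 3990 + 798*sqrt(3)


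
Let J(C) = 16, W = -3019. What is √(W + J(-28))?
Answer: I*√3003 ≈ 54.8*I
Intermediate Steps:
√(W + J(-28)) = √(-3019 + 16) = √(-3003) = I*√3003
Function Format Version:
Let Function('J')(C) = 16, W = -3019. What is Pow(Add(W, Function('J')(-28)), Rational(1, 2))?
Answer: Mul(I, Pow(3003, Rational(1, 2))) ≈ Mul(54.800, I)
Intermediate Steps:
Pow(Add(W, Function('J')(-28)), Rational(1, 2)) = Pow(Add(-3019, 16), Rational(1, 2)) = Pow(-3003, Rational(1, 2)) = Mul(I, Pow(3003, Rational(1, 2)))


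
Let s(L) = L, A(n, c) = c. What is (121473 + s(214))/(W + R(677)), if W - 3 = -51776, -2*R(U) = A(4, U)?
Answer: -243374/104223 ≈ -2.3351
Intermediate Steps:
R(U) = -U/2
W = -51773 (W = 3 - 51776 = -51773)
(121473 + s(214))/(W + R(677)) = (121473 + 214)/(-51773 - 1/2*677) = 121687/(-51773 - 677/2) = 121687/(-104223/2) = 121687*(-2/104223) = -243374/104223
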